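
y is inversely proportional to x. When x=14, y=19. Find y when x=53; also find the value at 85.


Inverse proportion: x × y = constant
k = 14 × 19 = 266
At x=53: k/53 = 5.02
At x=85: k/85 = 3.13
= 5.02 and 3.13

5.02 and 3.13


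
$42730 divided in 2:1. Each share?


Total parts = 2 + 1 = 3
Part 1: 42730 × 2/3 = 28486.67
Part 2: 42730 × 1/3 = 14243.33
= Part 1: $28486.67, Part 2: $14243.33

Part 1: $28486.67, Part 2: $14243.33


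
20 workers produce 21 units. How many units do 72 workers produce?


Direct proportion: y/x = constant
k = 21/20 = 1.0500
y₂ = k × 72 = 21 × 72 / 20 = 1512/20
= 75.60

75.60


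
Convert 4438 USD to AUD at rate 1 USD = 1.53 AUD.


Amount × rate = 4438 × 1.53
= 6790.14 AUD

6790.14 AUD


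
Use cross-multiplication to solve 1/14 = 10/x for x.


Cross multiply: 1 × x = 14 × 10
1x = 140
x = 140 / 1
= 140.00

140.00


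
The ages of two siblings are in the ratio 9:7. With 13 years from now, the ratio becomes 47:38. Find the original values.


Let A = 9k, B = 7k.
(9k + 13) / (7k + 13) = 47/38
Cross-multiply: 38(9k + 13) = 47(7k + 13)
342k + 494 = 329k + 611
342k - 329k = 611 - 494
13k = 117
k = 117/13 = 9
A = 9×9 = 81, B = 7×9 = 63
= A = 81, B = 63

A = 81, B = 63


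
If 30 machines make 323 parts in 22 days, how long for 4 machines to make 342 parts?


Days ∝ work / workers, so d₂ = d₁ × (m₁/m₂) × (w₂/w₁)
Workers factor (inverse): 30/4 = 7.5000
Work factor (direct): 342/323 ≈ 1.0588
d₂ = 22 × 30/4 × 342/323 = (22 × 30 × 342) / (4 × 323) = 225720/1292
≈ 174.71 days

174.71 days


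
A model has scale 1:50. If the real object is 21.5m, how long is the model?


Model size = real / scale
= 21.5 / 50
= 0.4300 m

0.4300 m


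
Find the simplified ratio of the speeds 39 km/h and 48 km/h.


Ratio = 39:48
GCD = 3
Simplified = 13:16
Time ratio (same distance) = 16:13
Speed ratio = 13:16

13:16


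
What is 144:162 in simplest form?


GCD(144, 162) = 18
144/18 : 162/18
= 8:9

8:9


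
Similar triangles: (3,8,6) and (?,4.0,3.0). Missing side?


Scale factor = 4.0/8 = 0.5
Missing side = 3 × 0.5
= 1.5

1.5


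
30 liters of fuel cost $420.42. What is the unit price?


Unit rate = total / quantity
= 420.42 / 30
= $14.01 per unit

$14.01 per unit


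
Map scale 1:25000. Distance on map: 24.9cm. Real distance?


Real distance = map distance × scale
= 24.9cm × 25000
= 622500 cm = 6225.0 m
= 6.225 km

6.225 km


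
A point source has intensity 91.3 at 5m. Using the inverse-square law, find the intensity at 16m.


I₁d₁² = I₂d₂²
I₂ = I₁ × (d₁/d₂)²
= 91.3 × (5/16)²
= 91.3 × 25/256
= 2282.5/256
≈ 8.9160

8.9160


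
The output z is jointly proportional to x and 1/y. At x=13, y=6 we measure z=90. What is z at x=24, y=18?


z = k·x/y
Solve for k using the known point: k = z·y/x = 90×6/13 = 540/13 ≈ 41.5385
Now evaluate at x=24, y=18:
z = k × 24 / 18 = (540 × 24) / (13 × 18) = 12960/234
≈ 55.3846

55.3846


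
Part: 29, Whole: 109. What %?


Percentage = (part / whole) × 100
= (29 / 109) × 100
≈ 26.61%

26.61%


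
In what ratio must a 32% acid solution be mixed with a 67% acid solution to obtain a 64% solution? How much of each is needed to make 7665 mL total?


Let x parts of 32% mix with y parts of 67%.
32x + 67y = 64(x + y)
32x + 67y = 64x + 64y
x(32 - 64) = y(64 - 67)
x/y = (67 - 64)/(64 - 32) = 3/32
Simplify: 3:32
Total parts = 35; one part = 7665/35 = 219.00 mL
32% solution: 3×219.00 = 657.00 mL
67% solution: 32×219.00 = 7008.00 mL
= ratio 3:32; 657.00 mL and 7008.00 mL

ratio 3:32; 657.00 mL and 7008.00 mL


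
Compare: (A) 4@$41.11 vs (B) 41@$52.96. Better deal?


Deal A: $41.11/4 = $10.2775/unit
Deal B: $52.96/41 = $1.2917/unit
B is cheaper per unit
= Deal B

Deal B


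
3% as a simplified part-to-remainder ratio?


3% means 3 parts out of 100; remainder = 97
Part : remainder = 3:97
GCD = 1
= 3:97

3:97


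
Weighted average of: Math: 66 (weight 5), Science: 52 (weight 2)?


Numerator = 66×5 + 52×2
= 330 + 104
= 434
Total weight = 7
Weighted avg = 434/7
= 62.00

62.00


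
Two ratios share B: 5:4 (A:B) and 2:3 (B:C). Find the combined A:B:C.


Match B: multiply A:B by 2 → 10:8
Multiply B:C by 4 → 8:12
Combined: 10:8:12
GCD = 2
= 5:4:6

5:4:6


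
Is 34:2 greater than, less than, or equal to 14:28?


34/2 = 17.0000
14/28 = 0.5000
17.0000 > 0.5000, so 34:2 is greater
= greater than

greater than


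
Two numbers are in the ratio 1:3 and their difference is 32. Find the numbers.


Let A = 1k, B = 3k.
3k - 1k = 32
2k = 32 → k = 32/2 = 16
A = 1×16 = 16, B = 3×16 = 48
= A = 16, B = 48

A = 16, B = 48


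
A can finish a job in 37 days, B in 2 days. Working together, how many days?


Rate of A = 1/37 per day
Rate of B = 1/2 per day
Combined rate = 1/37 + 1/2 = 39/74 ≈ 0.5270 per day
Days = 1 / combined rate = 74/39
≈ 1.90 days

1.90 days


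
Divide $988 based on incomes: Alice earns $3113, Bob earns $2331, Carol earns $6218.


Total income = 3113 + 2331 + 6218 = $11662
Alice: $988 × 3113/11662 = $263.73
Bob: $988 × 2331/11662 = $197.48
Carol: $988 × 6218/11662 = $526.79
= Alice: $263.73, Bob: $197.48, Carol: $526.79

Alice: $263.73, Bob: $197.48, Carol: $526.79


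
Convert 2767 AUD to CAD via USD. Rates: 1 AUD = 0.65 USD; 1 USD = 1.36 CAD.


Step 1: 2767 AUD × 0.65 = 1798.55 USD
Step 2: 1798.55 USD × 1.36 = 2446.03 CAD
Implied rate AUD→CAD = 0.65 × 1.36 = 0.8840
= 2446.03 CAD

2446.03 CAD


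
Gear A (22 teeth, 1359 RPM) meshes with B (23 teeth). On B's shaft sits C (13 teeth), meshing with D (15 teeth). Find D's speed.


Stage 1: RPM_B = RPM_A × t_A/t_B = 1359 × 22/23 = 29898/23 ≈ 1299.91
B and C share a shaft → RPM_C = RPM_B
Stage 2: RPM_D = RPM_C × t_C/t_D = RPM_A × (t_A×t_C)/(t_B×t_D)
Overall ratio = (22×13)/(23×15) = 286/345
RPM_D = 1359 × 286/345 = 388674/345
≈ 1126.59 RPM

1126.59 RPM


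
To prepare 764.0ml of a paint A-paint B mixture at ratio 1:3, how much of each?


Total parts = 1 + 3 = 4
paint A: 764.0 × 1/4 = 191.0ml
paint B: 764.0 × 3/4 = 573.0ml
= 191.0ml and 573.0ml

191.0ml and 573.0ml


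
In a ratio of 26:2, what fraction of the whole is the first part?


Total parts = 26 + 2 = 28
First part: 26/28 = 13/14
= 13/14

13/14


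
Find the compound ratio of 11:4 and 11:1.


Compound ratio = (11×11) : (4×1)
= 121:4
GCD = 1
= 121:4

121:4


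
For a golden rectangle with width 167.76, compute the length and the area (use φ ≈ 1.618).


φ = (1 + √5) / 2 ≈ 1.618
Length = width × φ = 167.76 × 1.618 = 271.43568
≈ 271.44
Area = width × length = 167.76 × 271.43568 = 45536.0496768 ≈ 45536.05
= Length: 271.44, Area: 45536.05

Length: 271.44, Area: 45536.05


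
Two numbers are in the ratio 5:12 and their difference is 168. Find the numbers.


Let A = 5k, B = 12k.
12k - 5k = 168
7k = 168 → k = 168/7 = 24
A = 5×24 = 120, B = 12×24 = 288
= A = 120, B = 288

A = 120, B = 288


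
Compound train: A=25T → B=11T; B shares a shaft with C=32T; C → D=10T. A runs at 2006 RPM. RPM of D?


Stage 1: RPM_B = RPM_A × t_A/t_B = 2006 × 25/11 = 50150/11 ≈ 4559.09
B and C share a shaft → RPM_C = RPM_B
Stage 2: RPM_D = RPM_C × t_C/t_D = RPM_A × (t_A×t_C)/(t_B×t_D)
Overall ratio = (25×32)/(11×10) = 800/110
RPM_D = 2006 × 800/110 = 1604800/110
≈ 14589.09 RPM

14589.09 RPM


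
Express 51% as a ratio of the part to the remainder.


51% means 51 parts out of 100; remainder = 49
Part : remainder = 51:49
GCD = 1
= 51:49

51:49


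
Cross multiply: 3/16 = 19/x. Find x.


Cross multiply: 3 × x = 16 × 19
3x = 304
x = 304 / 3
= 101.33

101.33


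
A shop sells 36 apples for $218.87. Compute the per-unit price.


Unit rate = total / quantity
= 218.87 / 36
= $6.08 per unit

$6.08 per unit


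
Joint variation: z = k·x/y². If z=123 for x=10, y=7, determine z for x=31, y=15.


z = k·x/y²
Solve for k using the known point: k = z·y²/x = 123×49/10 = 6027/10 = 602.7000
Now evaluate at x=31, y=15:
z = k × 31 / 225 = (6027 × 31) / (10 × 225) = 186837/2250
≈ 83.0387

83.0387


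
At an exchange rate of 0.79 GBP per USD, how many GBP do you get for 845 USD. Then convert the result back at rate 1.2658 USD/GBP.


Amount × rate = 845 × 0.79 = 667.55 GBP
Round-trip: 667.55 × 1.2658 = 844.98 USD
= 667.55 GBP, then 844.98 USD

667.55 GBP, then 844.98 USD


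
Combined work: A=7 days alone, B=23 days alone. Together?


Rate of A = 1/7 per day
Rate of B = 1/23 per day
Combined rate = 1/7 + 1/23 = 30/161 ≈ 0.1863 per day
Days = 1 / combined rate = 161/30
≈ 5.37 days

5.37 days


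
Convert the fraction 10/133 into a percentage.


Percentage = (part / whole) × 100
= (10 / 133) × 100
≈ 7.52%

7.52%


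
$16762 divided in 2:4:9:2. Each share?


Total parts = 2 + 4 + 9 + 2 = 17
Part 1: 16762 × 2/17 = 1972.00
Part 2: 16762 × 4/17 = 3944.00
Part 3: 16762 × 9/17 = 8874.00
Part 4: 16762 × 2/17 = 1972.00
= Part 1: $1972.00, Part 2: $3944.00, Part 3: $8874.00, Part 4: $1972.00

Part 1: $1972.00, Part 2: $3944.00, Part 3: $8874.00, Part 4: $1972.00


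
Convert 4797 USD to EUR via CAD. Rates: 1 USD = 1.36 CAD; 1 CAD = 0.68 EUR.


Step 1: 4797 USD × 1.36 = 6523.92 CAD
Step 2: 6523.92 CAD × 0.68 = 4436.27 EUR
Implied rate USD→EUR = 1.36 × 0.68 = 0.9248
= 4436.27 EUR

4436.27 EUR


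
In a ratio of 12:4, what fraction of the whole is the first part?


Total parts = 12 + 4 = 16
First part: 12/16 = 3/4
= 3/4

3/4


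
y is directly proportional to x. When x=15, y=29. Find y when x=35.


Direct proportion: y/x = constant
k = 29/15 ≈ 1.9333
y₂ = k × 35 = 29 × 35 / 15 = 1015/15
≈ 67.67

67.67


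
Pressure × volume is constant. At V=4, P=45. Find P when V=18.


Inverse proportion: x × y = constant
k = 4 × 45 = 180
y₂ = k / 18 = 180 / 18
= 10.00

10.00


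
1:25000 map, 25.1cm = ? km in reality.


Real distance = map distance × scale
= 25.1cm × 25000
= 627500 cm = 6275.0 m
= 6.275 km

6.275 km


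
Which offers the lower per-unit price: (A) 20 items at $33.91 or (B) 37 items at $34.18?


Deal A: $33.91/20 = $1.6955/unit
Deal B: $34.18/37 = $0.9238/unit
B is cheaper per unit
= Deal B

Deal B


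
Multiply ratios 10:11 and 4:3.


Compound ratio = (10×4) : (11×3)
= 40:33
GCD = 1
= 40:33

40:33


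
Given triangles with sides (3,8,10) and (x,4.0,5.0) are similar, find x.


Scale factor = 4.0/8 = 0.5
Missing side = 3 × 0.5
= 1.5

1.5


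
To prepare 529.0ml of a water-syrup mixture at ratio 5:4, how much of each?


Total parts = 5 + 4 = 9
water: 529.0 × 5/9 = 293.9ml
syrup: 529.0 × 4/9 = 235.1ml
= 293.9ml and 235.1ml

293.9ml and 235.1ml


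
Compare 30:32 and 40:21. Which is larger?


30/32 = 0.9375
40/21 = 1.9048
0.9375 < 1.9048, so 30:32 is less
= 40:21

40:21


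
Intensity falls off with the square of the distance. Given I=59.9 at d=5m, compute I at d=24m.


I₁d₁² = I₂d₂²
I₂ = I₁ × (d₁/d₂)²
= 59.9 × (5/24)²
= 59.9 × 25/576
= 1497.5/576
≈ 2.5998

2.5998


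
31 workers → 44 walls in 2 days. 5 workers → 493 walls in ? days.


Days ∝ work / workers, so d₂ = d₁ × (m₁/m₂) × (w₂/w₁)
Workers factor (inverse): 31/5 = 6.2000
Work factor (direct): 493/44 ≈ 11.2045
d₂ = 2 × 31/5 × 493/44 = (2 × 31 × 493) / (5 × 44) = 30566/220
≈ 138.94 days

138.94 days


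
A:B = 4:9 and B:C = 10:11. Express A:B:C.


Match B: multiply A:B by 10 → 40:90
Multiply B:C by 9 → 90:99
Combined: 40:90:99
GCD = 1
= 40:90:99

40:90:99


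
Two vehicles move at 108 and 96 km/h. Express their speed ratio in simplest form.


Ratio = 108:96
GCD = 12
Simplified = 9:8
Time ratio (same distance) = 8:9
Speed ratio = 9:8

9:8


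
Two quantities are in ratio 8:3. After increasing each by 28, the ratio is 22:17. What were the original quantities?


Let A = 8k, B = 3k.
(8k + 28) / (3k + 28) = 22/17
Cross-multiply: 17(8k + 28) = 22(3k + 28)
136k + 476 = 66k + 616
136k - 66k = 616 - 476
70k = 140
k = 140/70 = 2
A = 8×2 = 16, B = 3×2 = 6
= A = 16, B = 6

A = 16, B = 6


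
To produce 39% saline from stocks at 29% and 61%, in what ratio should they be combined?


Let x parts of 29% mix with y parts of 61%.
29x + 61y = 39(x + y)
29x + 61y = 39x + 39y
x(29 - 39) = y(39 - 61)
x/y = (61 - 39)/(39 - 29) = 22/10
Simplify: 11:5
= 11:5

11:5


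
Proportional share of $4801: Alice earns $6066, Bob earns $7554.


Total income = 6066 + 7554 = $13620
Alice: $4801 × 6066/13620 = $2138.24
Bob: $4801 × 7554/13620 = $2662.76
= Alice: $2138.24, Bob: $2662.76

Alice: $2138.24, Bob: $2662.76


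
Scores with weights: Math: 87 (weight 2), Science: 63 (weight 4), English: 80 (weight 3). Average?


Numerator = 87×2 + 63×4 + 80×3
= 174 + 252 + 240
= 666
Total weight = 9
Weighted avg = 666/9
= 74.00

74.00


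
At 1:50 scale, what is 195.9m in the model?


Model size = real / scale
= 195.9 / 50
= 3.9180 m

3.9180 m


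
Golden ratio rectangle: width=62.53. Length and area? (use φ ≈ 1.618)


φ = (1 + √5) / 2 ≈ 1.618
Length = width × φ = 62.53 × 1.618 = 101.17354
≈ 101.17
Area = width × length = 62.53 × 101.17354 = 6326.3814562 ≈ 6326.38
= Length: 101.17, Area: 6326.38

Length: 101.17, Area: 6326.38


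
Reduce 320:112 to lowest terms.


GCD(320, 112) = 16
320/16 : 112/16
= 20:7

20:7


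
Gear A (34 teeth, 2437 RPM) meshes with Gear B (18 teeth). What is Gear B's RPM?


Gear ratio = 34:18 = 17:9
RPM_B = RPM_A × (teeth_A / teeth_B)
= 2437 × (34/18)
= 4603.2 RPM

4603.2 RPM


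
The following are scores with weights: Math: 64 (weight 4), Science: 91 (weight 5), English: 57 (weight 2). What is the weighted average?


Numerator = 64×4 + 91×5 + 57×2
= 256 + 455 + 114
= 825
Total weight = 11
Weighted avg = 825/11
= 75.00

75.00


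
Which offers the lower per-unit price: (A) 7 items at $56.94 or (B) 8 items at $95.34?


Deal A: $56.94/7 = $8.1343/unit
Deal B: $95.34/8 = $11.9175/unit
A is cheaper per unit
= Deal A

Deal A


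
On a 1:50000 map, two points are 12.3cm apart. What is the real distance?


Real distance = map distance × scale
= 12.3cm × 50000
= 615000 cm = 6150.0 m
= 6.150 km

6.150 km


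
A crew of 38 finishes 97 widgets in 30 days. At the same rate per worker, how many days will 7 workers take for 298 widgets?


Days ∝ work / workers, so d₂ = d₁ × (m₁/m₂) × (w₂/w₁)
Workers factor (inverse): 38/7 ≈ 5.4286
Work factor (direct): 298/97 ≈ 3.0722
d₂ = 30 × 38/7 × 298/97 = (30 × 38 × 298) / (7 × 97) = 339720/679
≈ 500.32 days

500.32 days


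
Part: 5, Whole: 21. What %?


Percentage = (part / whole) × 100
= (5 / 21) × 100
≈ 23.81%

23.81%


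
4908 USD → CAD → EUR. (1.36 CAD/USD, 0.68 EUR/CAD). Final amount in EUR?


Step 1: 4908 USD × 1.36 = 6674.88 CAD
Step 2: 6674.88 CAD × 0.68 = 4538.92 EUR
Implied rate USD→EUR = 1.36 × 0.68 = 0.9248
= 4538.92 EUR

4538.92 EUR


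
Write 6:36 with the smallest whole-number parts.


GCD(6, 36) = 6
6/6 : 36/6
= 1:6

1:6


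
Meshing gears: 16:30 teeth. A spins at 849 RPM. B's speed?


Gear ratio = 16:30 = 8:15
RPM_B = RPM_A × (teeth_A / teeth_B)
= 849 × (16/30)
= 452.8 RPM

452.8 RPM


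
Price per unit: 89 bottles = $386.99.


Unit rate = total / quantity
= 386.99 / 89
= $4.35 per unit

$4.35 per unit


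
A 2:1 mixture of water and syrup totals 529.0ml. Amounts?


Total parts = 2 + 1 = 3
water: 529.0 × 2/3 = 352.7ml
syrup: 529.0 × 1/3 = 176.3ml
= 352.7ml and 176.3ml

352.7ml and 176.3ml


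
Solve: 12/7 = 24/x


Cross multiply: 12 × x = 7 × 24
12x = 168
x = 168 / 12
= 14.00

14.00


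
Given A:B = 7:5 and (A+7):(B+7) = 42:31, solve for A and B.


Let A = 7k, B = 5k.
(7k + 7) / (5k + 7) = 42/31
Cross-multiply: 31(7k + 7) = 42(5k + 7)
217k + 217 = 210k + 294
217k - 210k = 294 - 217
7k = 77
k = 77/7 = 11
A = 7×11 = 77, B = 5×11 = 55
= A = 77, B = 55

A = 77, B = 55


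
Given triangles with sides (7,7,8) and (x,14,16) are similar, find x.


Scale factor = 14/7 = 2
Missing side = 7 × 2
= 14.0

14.0


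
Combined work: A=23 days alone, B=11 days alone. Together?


Rate of A = 1/23 per day
Rate of B = 1/11 per day
Combined rate = 1/23 + 1/11 = 34/253 ≈ 0.1344 per day
Days = 1 / combined rate = 253/34
≈ 7.44 days

7.44 days


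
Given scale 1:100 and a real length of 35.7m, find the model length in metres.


Model size = real / scale
= 35.7 / 100
= 0.3570 m

0.3570 m


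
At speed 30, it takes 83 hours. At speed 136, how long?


Inverse proportion: x × y = constant
k = 30 × 83 = 2490
y₂ = k / 136 = 2490 / 136
= 18.31

18.31


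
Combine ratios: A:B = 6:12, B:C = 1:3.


Match B: multiply A:B by 1 → 6:12
Multiply B:C by 12 → 12:36
Combined: 6:12:36
GCD = 6
= 1:2:6

1:2:6


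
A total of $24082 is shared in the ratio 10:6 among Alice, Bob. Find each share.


Total parts = 10 + 6 = 16
Alice: 24082 × 10/16 = 15051.25
Bob: 24082 × 6/16 = 9030.75
= Alice: $15051.25, Bob: $9030.75

Alice: $15051.25, Bob: $9030.75


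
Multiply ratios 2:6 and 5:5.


Compound ratio = (2×5) : (6×5)
= 10:30
GCD = 10
= 1:3

1:3


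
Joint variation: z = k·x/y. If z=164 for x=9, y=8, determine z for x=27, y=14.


z = k·x/y
Solve for k using the known point: k = z·y/x = 164×8/9 = 1312/9 ≈ 145.7778
Now evaluate at x=27, y=14:
z = k × 27 / 14 = (1312 × 27) / (9 × 14) = 35424/126
≈ 281.1429

281.1429


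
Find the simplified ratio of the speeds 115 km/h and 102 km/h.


Ratio = 115:102
GCD = 1
Simplified = 115:102
Time ratio (same distance) = 102:115
Speed ratio = 115:102

115:102


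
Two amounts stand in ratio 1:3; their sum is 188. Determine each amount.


Let A = 1k, B = 3k.
1k + 3k = 188
4k = 188 → k = 188/4 = 47
A = 1×47 = 47, B = 3×47 = 141
= A = 47, B = 141

A = 47, B = 141


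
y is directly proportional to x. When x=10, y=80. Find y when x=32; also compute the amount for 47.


Direct proportion: y/x = constant
k = 80/10 = 8.0000
y at x=32: k × 32 = 80 × 32 / 10 = 2560/10 = 256.00
y at x=47: k × 47 = 80 × 47 / 10 = 3760/10 = 376.00
= 256.00 and 376.00

256.00 and 376.00


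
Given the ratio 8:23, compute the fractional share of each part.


Total parts = 8 + 23 = 31
First part: 8/31 = 8/31
Second part: 23/31 = 23/31
= 8/31 and 23/31

8/31 and 23/31


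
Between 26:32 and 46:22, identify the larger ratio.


26/32 = 0.8125
46/22 = 2.0909
0.8125 < 2.0909, so 26:32 is less
= 46:22

46:22


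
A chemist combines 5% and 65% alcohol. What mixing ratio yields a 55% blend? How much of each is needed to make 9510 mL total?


Let x parts of 5% mix with y parts of 65%.
5x + 65y = 55(x + y)
5x + 65y = 55x + 55y
x(5 - 55) = y(55 - 65)
x/y = (65 - 55)/(55 - 5) = 10/50
Simplify: 1:5
Total parts = 6; one part = 9510/6 = 1585.00 mL
5% solution: 1×1585.00 = 1585.00 mL
65% solution: 5×1585.00 = 7925.00 mL
= ratio 1:5; 1585.00 mL and 7925.00 mL

ratio 1:5; 1585.00 mL and 7925.00 mL


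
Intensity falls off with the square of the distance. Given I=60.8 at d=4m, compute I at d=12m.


I₁d₁² = I₂d₂²
I₂ = I₁ × (d₁/d₂)²
= 60.8 × (4/12)²
= 60.8 × 16/144
= 972.8/144
≈ 6.7556

6.7556


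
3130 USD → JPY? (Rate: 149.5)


Amount × rate = 3130 × 149.5
= 467935.00 JPY

467935.00 JPY


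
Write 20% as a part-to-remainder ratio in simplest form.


20% means 20 parts out of 100; remainder = 80
Part : remainder = 20:80
GCD = 20
= 1:4

1:4


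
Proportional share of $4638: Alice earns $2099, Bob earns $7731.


Total income = 2099 + 7731 = $9830
Alice: $4638 × 2099/9830 = $990.35
Bob: $4638 × 7731/9830 = $3647.65
= Alice: $990.35, Bob: $3647.65

Alice: $990.35, Bob: $3647.65


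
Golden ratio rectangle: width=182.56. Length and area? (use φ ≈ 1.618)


φ = (1 + √5) / 2 ≈ 1.618
Length = width × φ = 182.56 × 1.618 = 295.38208
≈ 295.38
Area = width × length = 182.56 × 295.38208 = 53924.9525248 ≈ 53924.95
= Length: 295.38, Area: 53924.95

Length: 295.38, Area: 53924.95


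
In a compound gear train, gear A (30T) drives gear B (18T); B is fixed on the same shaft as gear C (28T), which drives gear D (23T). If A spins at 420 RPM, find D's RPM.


Stage 1: RPM_B = RPM_A × t_A/t_B = 420 × 30/18 = 12600/18 = 700.00
B and C share a shaft → RPM_C = RPM_B
Stage 2: RPM_D = RPM_C × t_C/t_D = RPM_A × (t_A×t_C)/(t_B×t_D)
Overall ratio = (30×28)/(18×23) = 840/414
RPM_D = 420 × 840/414 = 352800/414
≈ 852.17 RPM

852.17 RPM


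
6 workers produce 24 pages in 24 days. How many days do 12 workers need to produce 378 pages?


Days ∝ work / workers, so d₂ = d₁ × (m₁/m₂) × (w₂/w₁)
Workers factor (inverse): 6/12 = 0.5000
Work factor (direct): 378/24 = 15.7500
d₂ = 24 × 6/12 × 378/24 = (24 × 6 × 378) / (12 × 24) = 54432/288
= 189.00 days

189.00 days


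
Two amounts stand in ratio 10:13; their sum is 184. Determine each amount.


Let A = 10k, B = 13k.
10k + 13k = 184
23k = 184 → k = 184/23 = 8
A = 10×8 = 80, B = 13×8 = 104
= A = 80, B = 104

A = 80, B = 104


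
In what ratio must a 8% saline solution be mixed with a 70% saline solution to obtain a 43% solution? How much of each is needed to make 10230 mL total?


Let x parts of 8% mix with y parts of 70%.
8x + 70y = 43(x + y)
8x + 70y = 43x + 43y
x(8 - 43) = y(43 - 70)
x/y = (70 - 43)/(43 - 8) = 27/35
Simplify: 27:35
Total parts = 62; one part = 10230/62 = 165.00 mL
8% solution: 27×165.00 = 4455.00 mL
70% solution: 35×165.00 = 5775.00 mL
= ratio 27:35; 4455.00 mL and 5775.00 mL

ratio 27:35; 4455.00 mL and 5775.00 mL


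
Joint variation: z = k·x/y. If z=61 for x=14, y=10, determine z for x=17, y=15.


z = k·x/y
Solve for k using the known point: k = z·y/x = 61×10/14 = 610/14 ≈ 43.5714
Now evaluate at x=17, y=15:
z = k × 17 / 15 = (610 × 17) / (14 × 15) = 10370/210
≈ 49.3810

49.3810


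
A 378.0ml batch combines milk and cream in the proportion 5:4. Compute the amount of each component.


Total parts = 5 + 4 = 9
milk: 378.0 × 5/9 = 210.0ml
cream: 378.0 × 4/9 = 168.0ml
= 210.0ml and 168.0ml

210.0ml and 168.0ml


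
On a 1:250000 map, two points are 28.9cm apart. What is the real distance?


Real distance = map distance × scale
= 28.9cm × 250000
= 7225000 cm = 72250.0 m
= 72.250 km

72.250 km


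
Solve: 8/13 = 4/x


Cross multiply: 8 × x = 13 × 4
8x = 52
x = 52 / 8
= 6.50

6.50


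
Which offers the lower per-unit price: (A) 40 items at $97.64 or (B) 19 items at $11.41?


Deal A: $97.64/40 = $2.4410/unit
Deal B: $11.41/19 = $0.6005/unit
B is cheaper per unit
= Deal B

Deal B


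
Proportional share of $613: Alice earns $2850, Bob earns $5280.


Total income = 2850 + 5280 = $8130
Alice: $613 × 2850/8130 = $214.89
Bob: $613 × 5280/8130 = $398.11
= Alice: $214.89, Bob: $398.11

Alice: $214.89, Bob: $398.11


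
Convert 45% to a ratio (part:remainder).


45% means 45 parts out of 100; remainder = 55
Part : remainder = 45:55
GCD = 5
= 9:11

9:11


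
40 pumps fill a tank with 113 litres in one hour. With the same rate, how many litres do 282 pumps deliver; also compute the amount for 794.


Direct proportion: y/x = constant
k = 113/40 = 2.8250
y at x=282: k × 282 = 113 × 282 / 40 = 31866/40 = 796.65
y at x=794: k × 794 = 113 × 794 / 40 = 89722/40 = 2243.05
= 796.65 and 2243.05

796.65 and 2243.05


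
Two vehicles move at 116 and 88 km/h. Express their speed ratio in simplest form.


Ratio = 116:88
GCD = 4
Simplified = 29:22
Time ratio (same distance) = 22:29
Speed ratio = 29:22

29:22


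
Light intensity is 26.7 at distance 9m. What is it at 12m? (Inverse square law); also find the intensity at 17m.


I₁d₁² = I₂d₂²
I at 12m = 26.7 × (9/12)² = 26.7 × 81/144 = 2162.7/144 ≈ 15.0188
I at 17m = 26.7 × (9/17)² = 26.7 × 81/289 = 2162.7/289 ≈ 7.4834
= 15.0188 and 7.4834

15.0188 and 7.4834


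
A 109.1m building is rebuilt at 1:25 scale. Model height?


Model size = real / scale
= 109.1 / 25
= 4.3640 m

4.3640 m


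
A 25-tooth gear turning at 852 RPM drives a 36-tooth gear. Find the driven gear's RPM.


Gear ratio = 25:36 = 25:36
RPM_B = RPM_A × (teeth_A / teeth_B)
= 852 × (25/36)
= 591.7 RPM

591.7 RPM


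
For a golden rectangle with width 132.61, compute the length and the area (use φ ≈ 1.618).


φ = (1 + √5) / 2 ≈ 1.618
Length = width × φ = 132.61 × 1.618 = 214.56298
≈ 214.56
Area = width × length = 132.61 × 214.56298 = 28453.1967778 ≈ 28453.20
= Length: 214.56, Area: 28453.20

Length: 214.56, Area: 28453.20


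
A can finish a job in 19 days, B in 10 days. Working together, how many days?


Rate of A = 1/19 per day
Rate of B = 1/10 per day
Combined rate = 1/19 + 1/10 = 29/190 ≈ 0.1526 per day
Days = 1 / combined rate = 190/29
≈ 6.55 days

6.55 days


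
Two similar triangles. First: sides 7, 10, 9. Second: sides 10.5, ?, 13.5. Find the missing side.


Scale factor = 10.5/7 = 1.5
Missing side = 10 × 1.5
= 15.0

15.0


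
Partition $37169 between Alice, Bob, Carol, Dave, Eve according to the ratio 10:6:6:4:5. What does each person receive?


Total parts = 10 + 6 + 6 + 4 + 5 = 31
Alice: 37169 × 10/31 = 11990.00
Bob: 37169 × 6/31 = 7194.00
Carol: 37169 × 6/31 = 7194.00
Dave: 37169 × 4/31 = 4796.00
Eve: 37169 × 5/31 = 5995.00
= Alice: $11990.00, Bob: $7194.00, Carol: $7194.00, Dave: $4796.00, Eve: $5995.00

Alice: $11990.00, Bob: $7194.00, Carol: $7194.00, Dave: $4796.00, Eve: $5995.00


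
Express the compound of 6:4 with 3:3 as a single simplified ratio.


Compound ratio = (6×3) : (4×3)
= 18:12
GCD = 6
= 3:2

3:2


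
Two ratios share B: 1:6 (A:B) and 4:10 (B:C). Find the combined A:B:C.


Match B: multiply A:B by 4 → 4:24
Multiply B:C by 6 → 24:60
Combined: 4:24:60
GCD = 4
= 1:6:15

1:6:15


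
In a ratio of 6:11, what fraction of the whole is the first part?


Total parts = 6 + 11 = 17
First part: 6/17 = 6/17
= 6/17

6/17


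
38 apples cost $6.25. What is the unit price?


Unit rate = total / quantity
= 6.25 / 38
= $0.16 per unit

$0.16 per unit


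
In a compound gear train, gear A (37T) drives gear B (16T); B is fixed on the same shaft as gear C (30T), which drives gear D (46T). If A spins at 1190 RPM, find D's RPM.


Stage 1: RPM_B = RPM_A × t_A/t_B = 1190 × 37/16 = 44030/16 ≈ 2751.88
B and C share a shaft → RPM_C = RPM_B
Stage 2: RPM_D = RPM_C × t_C/t_D = RPM_A × (t_A×t_C)/(t_B×t_D)
Overall ratio = (37×30)/(16×46) = 1110/736
RPM_D = 1190 × 1110/736 = 1320900/736
≈ 1794.70 RPM

1794.70 RPM


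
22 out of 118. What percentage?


Percentage = (part / whole) × 100
= (22 / 118) × 100
≈ 18.64%

18.64%


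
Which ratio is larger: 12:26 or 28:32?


12/26 = 0.4615
28/32 = 0.8750
0.4615 < 0.8750, so 12:26 is less
= 28:32

28:32


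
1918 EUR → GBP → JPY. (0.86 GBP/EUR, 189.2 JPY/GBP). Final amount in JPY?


Step 1: 1918 EUR × 0.86 = 1649.48 GBP
Step 2: 1649.48 GBP × 189.2 = 312081.62 JPY
Implied rate EUR→JPY = 0.86 × 189.2 = 162.7120
= 312081.62 JPY

312081.62 JPY


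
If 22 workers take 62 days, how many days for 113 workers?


Inverse proportion: x × y = constant
k = 22 × 62 = 1364
y₂ = k / 113 = 1364 / 113
= 12.07

12.07


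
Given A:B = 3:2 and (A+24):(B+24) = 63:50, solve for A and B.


Let A = 3k, B = 2k.
(3k + 24) / (2k + 24) = 63/50
Cross-multiply: 50(3k + 24) = 63(2k + 24)
150k + 1200 = 126k + 1512
150k - 126k = 1512 - 1200
24k = 312
k = 312/24 = 13
A = 3×13 = 39, B = 2×13 = 26
= A = 39, B = 26

A = 39, B = 26


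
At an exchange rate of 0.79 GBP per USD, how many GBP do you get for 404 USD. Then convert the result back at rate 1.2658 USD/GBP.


Amount × rate = 404 × 0.79 = 319.16 GBP
Round-trip: 319.16 × 1.2658 = 403.99 USD
= 319.16 GBP, then 403.99 USD

319.16 GBP, then 403.99 USD


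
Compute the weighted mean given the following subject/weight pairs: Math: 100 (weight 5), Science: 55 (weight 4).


Numerator = 100×5 + 55×4
= 500 + 220
= 720
Total weight = 9
Weighted avg = 720/9
= 80.00

80.00


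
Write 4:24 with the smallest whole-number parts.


GCD(4, 24) = 4
4/4 : 24/4
= 1:6

1:6


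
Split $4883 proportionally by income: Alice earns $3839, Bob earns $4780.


Total income = 3839 + 4780 = $8619
Alice: $4883 × 3839/8619 = $2174.94
Bob: $4883 × 4780/8619 = $2708.06
= Alice: $2174.94, Bob: $2708.06

Alice: $2174.94, Bob: $2708.06


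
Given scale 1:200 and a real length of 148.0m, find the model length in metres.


Model size = real / scale
= 148.0 / 200
= 0.7400 m

0.7400 m


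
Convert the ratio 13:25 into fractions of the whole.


Total parts = 13 + 25 = 38
First part: 13/38 = 13/38
Second part: 25/38 = 25/38
= 13/38 and 25/38

13/38 and 25/38


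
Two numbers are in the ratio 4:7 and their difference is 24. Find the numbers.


Let A = 4k, B = 7k.
7k - 4k = 24
3k = 24 → k = 24/3 = 8
A = 4×8 = 32, B = 7×8 = 56
= A = 32, B = 56

A = 32, B = 56


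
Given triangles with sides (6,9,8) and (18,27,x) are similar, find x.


Scale factor = 18/6 = 3
Missing side = 8 × 3
= 24.0

24.0


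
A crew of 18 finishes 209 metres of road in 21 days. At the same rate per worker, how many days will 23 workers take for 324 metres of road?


Days ∝ work / workers, so d₂ = d₁ × (m₁/m₂) × (w₂/w₁)
Workers factor (inverse): 18/23 ≈ 0.7826
Work factor (direct): 324/209 ≈ 1.5502
d₂ = 21 × 18/23 × 324/209 = (21 × 18 × 324) / (23 × 209) = 122472/4807
≈ 25.48 days

25.48 days


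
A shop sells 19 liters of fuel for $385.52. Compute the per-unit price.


Unit rate = total / quantity
= 385.52 / 19
= $20.29 per unit

$20.29 per unit


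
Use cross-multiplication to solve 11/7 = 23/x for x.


Cross multiply: 11 × x = 7 × 23
11x = 161
x = 161 / 11
= 14.64

14.64


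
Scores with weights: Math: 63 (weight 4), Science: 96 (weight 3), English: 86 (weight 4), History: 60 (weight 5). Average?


Numerator = 63×4 + 96×3 + 86×4 + 60×5
= 252 + 288 + 344 + 300
= 1184
Total weight = 16
Weighted avg = 1184/16
= 74.00

74.00


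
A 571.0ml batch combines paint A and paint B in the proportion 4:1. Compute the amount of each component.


Total parts = 4 + 1 = 5
paint A: 571.0 × 4/5 = 456.8ml
paint B: 571.0 × 1/5 = 114.2ml
= 456.8ml and 114.2ml

456.8ml and 114.2ml


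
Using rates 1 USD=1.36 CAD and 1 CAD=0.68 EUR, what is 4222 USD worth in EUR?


Step 1: 4222 USD × 1.36 = 5741.92 CAD
Step 2: 5741.92 CAD × 0.68 = 3904.51 EUR
Implied rate USD→EUR = 1.36 × 0.68 = 0.9248
= 3904.51 EUR

3904.51 EUR


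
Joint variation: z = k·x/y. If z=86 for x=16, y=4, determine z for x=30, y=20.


z = k·x/y
Solve for k using the known point: k = z·y/x = 86×4/16 = 344/16 = 21.5000
Now evaluate at x=30, y=20:
z = k × 30 / 20 = (344 × 30) / (16 × 20) = 10320/320
= 32.2500

32.2500


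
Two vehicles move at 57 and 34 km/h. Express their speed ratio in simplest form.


Ratio = 57:34
GCD = 1
Simplified = 57:34
Time ratio (same distance) = 34:57
Speed ratio = 57:34

57:34


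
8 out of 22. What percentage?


Percentage = (part / whole) × 100
= (8 / 22) × 100
≈ 36.36%

36.36%


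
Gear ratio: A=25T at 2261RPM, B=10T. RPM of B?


Gear ratio = 25:10 = 5:2
RPM_B = RPM_A × (teeth_A / teeth_B)
= 2261 × (25/10)
= 5652.5 RPM

5652.5 RPM


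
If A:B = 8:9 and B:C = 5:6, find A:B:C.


Match B: multiply A:B by 5 → 40:45
Multiply B:C by 9 → 45:54
Combined: 40:45:54
GCD = 1
= 40:45:54

40:45:54


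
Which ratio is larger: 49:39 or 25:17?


49/39 = 1.2564
25/17 = 1.4706
1.2564 < 1.4706, so 49:39 is less
= 25:17

25:17


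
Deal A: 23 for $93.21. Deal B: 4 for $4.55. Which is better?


Deal A: $93.21/23 = $4.0526/unit
Deal B: $4.55/4 = $1.1375/unit
B is cheaper per unit
= Deal B

Deal B


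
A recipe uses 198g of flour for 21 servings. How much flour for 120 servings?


Direct proportion: y/x = constant
k = 198/21 ≈ 9.4286
y₂ = k × 120 = 198 × 120 / 21 = 23760/21
≈ 1131.43

1131.43


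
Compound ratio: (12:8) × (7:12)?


Compound ratio = (12×7) : (8×12)
= 84:96
GCD = 12
= 7:8

7:8


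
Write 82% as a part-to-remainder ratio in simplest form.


82% means 82 parts out of 100; remainder = 18
Part : remainder = 82:18
GCD = 2
= 41:9

41:9


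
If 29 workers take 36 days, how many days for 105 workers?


Inverse proportion: x × y = constant
k = 29 × 36 = 1044
y₂ = k / 105 = 1044 / 105
= 9.94

9.94


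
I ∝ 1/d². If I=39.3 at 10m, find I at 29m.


I₁d₁² = I₂d₂²
I₂ = I₁ × (d₁/d₂)²
= 39.3 × (10/29)²
= 39.3 × 100/841
= 3930/841
≈ 4.6730

4.6730


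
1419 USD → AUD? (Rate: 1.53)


Amount × rate = 1419 × 1.53
= 2171.07 AUD

2171.07 AUD


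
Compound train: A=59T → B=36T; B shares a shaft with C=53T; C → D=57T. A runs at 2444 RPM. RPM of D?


Stage 1: RPM_B = RPM_A × t_A/t_B = 2444 × 59/36 = 144196/36 ≈ 4005.44
B and C share a shaft → RPM_C = RPM_B
Stage 2: RPM_D = RPM_C × t_C/t_D = RPM_A × (t_A×t_C)/(t_B×t_D)
Overall ratio = (59×53)/(36×57) = 3127/2052
RPM_D = 2444 × 3127/2052 = 7642388/2052
≈ 3724.36 RPM

3724.36 RPM


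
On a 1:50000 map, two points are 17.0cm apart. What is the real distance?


Real distance = map distance × scale
= 17.0cm × 50000
= 850000 cm = 8500.0 m
= 8.500 km

8.500 km


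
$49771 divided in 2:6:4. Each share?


Total parts = 2 + 6 + 4 = 12
Part 1: 49771 × 2/12 = 8295.17
Part 2: 49771 × 6/12 = 24885.50
Part 3: 49771 × 4/12 = 16590.33
= Part 1: $8295.17, Part 2: $24885.50, Part 3: $16590.33

Part 1: $8295.17, Part 2: $24885.50, Part 3: $16590.33


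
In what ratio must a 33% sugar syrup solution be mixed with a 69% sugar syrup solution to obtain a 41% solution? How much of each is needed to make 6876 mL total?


Let x parts of 33% mix with y parts of 69%.
33x + 69y = 41(x + y)
33x + 69y = 41x + 41y
x(33 - 41) = y(41 - 69)
x/y = (69 - 41)/(41 - 33) = 28/8
Simplify: 7:2
Total parts = 9; one part = 6876/9 = 764.00 mL
33% solution: 7×764.00 = 5348.00 mL
69% solution: 2×764.00 = 1528.00 mL
= ratio 7:2; 5348.00 mL and 1528.00 mL

ratio 7:2; 5348.00 mL and 1528.00 mL


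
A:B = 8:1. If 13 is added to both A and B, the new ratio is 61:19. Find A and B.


Let A = 8k, B = 1k.
(8k + 13) / (1k + 13) = 61/19
Cross-multiply: 19(8k + 13) = 61(1k + 13)
152k + 247 = 61k + 793
152k - 61k = 793 - 247
91k = 546
k = 546/91 = 6
A = 8×6 = 48, B = 1×6 = 6
= A = 48, B = 6

A = 48, B = 6


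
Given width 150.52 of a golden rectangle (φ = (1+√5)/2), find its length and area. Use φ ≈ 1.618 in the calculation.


φ = (1 + √5) / 2 ≈ 1.618
Length = width × φ = 150.52 × 1.618 = 243.54136
≈ 243.54
Area = width × length = 150.52 × 243.54136 = 36657.8455072 ≈ 36657.85
= Length: 243.54, Area: 36657.85

Length: 243.54, Area: 36657.85


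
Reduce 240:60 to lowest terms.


GCD(240, 60) = 60
240/60 : 60/60
= 4:1

4:1


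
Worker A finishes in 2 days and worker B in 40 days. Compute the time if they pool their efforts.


Rate of A = 1/2 per day
Rate of B = 1/40 per day
Combined rate = 1/2 + 1/40 = 42/80 = 0.5250 per day
Days = 1 / combined rate = 80/42
≈ 1.90 days

1.90 days


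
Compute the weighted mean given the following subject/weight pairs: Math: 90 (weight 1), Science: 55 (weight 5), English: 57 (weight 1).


Numerator = 90×1 + 55×5 + 57×1
= 90 + 275 + 57
= 422
Total weight = 7
Weighted avg = 422/7
= 60.29

60.29


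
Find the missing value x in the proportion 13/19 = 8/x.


Cross multiply: 13 × x = 19 × 8
13x = 152
x = 152 / 13
= 11.69

11.69


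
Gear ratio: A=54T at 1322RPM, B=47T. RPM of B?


Gear ratio = 54:47 = 54:47
RPM_B = RPM_A × (teeth_A / teeth_B)
= 1322 × (54/47)
= 1518.9 RPM

1518.9 RPM


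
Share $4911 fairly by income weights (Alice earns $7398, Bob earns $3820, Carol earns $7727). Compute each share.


Total income = 7398 + 3820 + 7727 = $18945
Alice: $4911 × 7398/18945 = $1917.74
Bob: $4911 × 3820/18945 = $990.24
Carol: $4911 × 7727/18945 = $2003.02
= Alice: $1917.74, Bob: $990.24, Carol: $2003.02

Alice: $1917.74, Bob: $990.24, Carol: $2003.02


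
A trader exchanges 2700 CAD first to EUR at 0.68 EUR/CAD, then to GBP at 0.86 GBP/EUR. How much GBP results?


Step 1: 2700 CAD × 0.68 = 1836.00 EUR
Step 2: 1836.00 EUR × 0.86 = 1578.96 GBP
Implied rate CAD→GBP = 0.68 × 0.86 = 0.5848
= 1578.96 GBP

1578.96 GBP


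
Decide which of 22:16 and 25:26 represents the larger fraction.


22/16 = 1.3750
25/26 = 0.9615
1.3750 > 0.9615, so 22:16 is greater
= 22:16

22:16


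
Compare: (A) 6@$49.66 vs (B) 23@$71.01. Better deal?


Deal A: $49.66/6 = $8.2767/unit
Deal B: $71.01/23 = $3.0874/unit
B is cheaper per unit
= Deal B

Deal B


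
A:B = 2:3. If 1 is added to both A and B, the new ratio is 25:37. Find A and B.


Let A = 2k, B = 3k.
(2k + 1) / (3k + 1) = 25/37
Cross-multiply: 37(2k + 1) = 25(3k + 1)
74k + 37 = 75k + 25
74k - 75k = 25 - 37
-1k = -12
k = -12/-1 = 12
A = 2×12 = 24, B = 3×12 = 36
= A = 24, B = 36

A = 24, B = 36


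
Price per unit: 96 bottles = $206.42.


Unit rate = total / quantity
= 206.42 / 96
= $2.15 per unit

$2.15 per unit


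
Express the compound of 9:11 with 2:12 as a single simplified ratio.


Compound ratio = (9×2) : (11×12)
= 18:132
GCD = 6
= 3:22

3:22


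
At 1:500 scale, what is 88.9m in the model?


Model size = real / scale
= 88.9 / 500
= 0.1778 m

0.1778 m


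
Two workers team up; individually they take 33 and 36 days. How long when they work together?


Rate of A = 1/33 per day
Rate of B = 1/36 per day
Combined rate = 1/33 + 1/36 = 69/1188 ≈ 0.0581 per day
Days = 1 / combined rate = 1188/69
≈ 17.22 days

17.22 days


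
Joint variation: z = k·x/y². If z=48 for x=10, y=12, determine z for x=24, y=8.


z = k·x/y²
Solve for k using the known point: k = z·y²/x = 48×144/10 = 6912/10 = 691.2000
Now evaluate at x=24, y=8:
z = k × 24 / 64 = (6912 × 24) / (10 × 64) = 165888/640
= 259.2000

259.2000


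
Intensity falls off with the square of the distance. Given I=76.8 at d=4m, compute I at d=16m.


I₁d₁² = I₂d₂²
I₂ = I₁ × (d₁/d₂)²
= 76.8 × (4/16)²
= 76.8 × 16/256
= 1228.8/256
= 4.8000

4.8000


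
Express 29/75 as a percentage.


Percentage = (part / whole) × 100
= (29 / 75) × 100
≈ 38.67%

38.67%


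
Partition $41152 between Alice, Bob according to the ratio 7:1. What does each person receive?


Total parts = 7 + 1 = 8
Alice: 41152 × 7/8 = 36008.00
Bob: 41152 × 1/8 = 5144.00
= Alice: $36008.00, Bob: $5144.00

Alice: $36008.00, Bob: $5144.00


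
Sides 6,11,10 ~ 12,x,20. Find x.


Scale factor = 12/6 = 2
Missing side = 11 × 2
= 22.0

22.0


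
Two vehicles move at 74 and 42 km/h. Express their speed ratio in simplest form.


Ratio = 74:42
GCD = 2
Simplified = 37:21
Time ratio (same distance) = 21:37
Speed ratio = 37:21

37:21


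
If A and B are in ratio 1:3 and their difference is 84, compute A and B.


Let A = 1k, B = 3k.
3k - 1k = 84
2k = 84 → k = 84/2 = 42
A = 1×42 = 42, B = 3×42 = 126
= A = 42, B = 126

A = 42, B = 126


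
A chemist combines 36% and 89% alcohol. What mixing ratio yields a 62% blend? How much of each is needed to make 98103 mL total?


Let x parts of 36% mix with y parts of 89%.
36x + 89y = 62(x + y)
36x + 89y = 62x + 62y
x(36 - 62) = y(62 - 89)
x/y = (89 - 62)/(62 - 36) = 27/26
Simplify: 27:26
Total parts = 53; one part = 98103/53 = 1851.00 mL
36% solution: 27×1851.00 = 49977.00 mL
89% solution: 26×1851.00 = 48126.00 mL
= ratio 27:26; 49977.00 mL and 48126.00 mL

ratio 27:26; 49977.00 mL and 48126.00 mL
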